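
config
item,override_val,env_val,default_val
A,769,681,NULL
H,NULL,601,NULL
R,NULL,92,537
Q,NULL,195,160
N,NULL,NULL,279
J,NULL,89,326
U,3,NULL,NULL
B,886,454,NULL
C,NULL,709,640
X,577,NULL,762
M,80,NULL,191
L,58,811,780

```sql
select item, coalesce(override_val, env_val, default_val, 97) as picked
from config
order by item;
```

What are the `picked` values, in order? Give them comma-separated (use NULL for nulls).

769, 886, 709, 601, 89, 58, 80, 279, 195, 92, 3, 577

item=A: override_val=769 → 769
item=B: override_val=886 → 886
item=C: override_val=NULL, env_val=709 → 709
item=H: override_val=NULL, env_val=601 → 601
item=J: override_val=NULL, env_val=89 → 89
item=L: override_val=58 → 58
item=M: override_val=80 → 80
item=N: override_val=NULL, env_val=NULL, default_val=279 → 279
item=Q: override_val=NULL, env_val=195 → 195
item=R: override_val=NULL, env_val=92 → 92
item=U: override_val=3 → 3
item=X: override_val=577 → 577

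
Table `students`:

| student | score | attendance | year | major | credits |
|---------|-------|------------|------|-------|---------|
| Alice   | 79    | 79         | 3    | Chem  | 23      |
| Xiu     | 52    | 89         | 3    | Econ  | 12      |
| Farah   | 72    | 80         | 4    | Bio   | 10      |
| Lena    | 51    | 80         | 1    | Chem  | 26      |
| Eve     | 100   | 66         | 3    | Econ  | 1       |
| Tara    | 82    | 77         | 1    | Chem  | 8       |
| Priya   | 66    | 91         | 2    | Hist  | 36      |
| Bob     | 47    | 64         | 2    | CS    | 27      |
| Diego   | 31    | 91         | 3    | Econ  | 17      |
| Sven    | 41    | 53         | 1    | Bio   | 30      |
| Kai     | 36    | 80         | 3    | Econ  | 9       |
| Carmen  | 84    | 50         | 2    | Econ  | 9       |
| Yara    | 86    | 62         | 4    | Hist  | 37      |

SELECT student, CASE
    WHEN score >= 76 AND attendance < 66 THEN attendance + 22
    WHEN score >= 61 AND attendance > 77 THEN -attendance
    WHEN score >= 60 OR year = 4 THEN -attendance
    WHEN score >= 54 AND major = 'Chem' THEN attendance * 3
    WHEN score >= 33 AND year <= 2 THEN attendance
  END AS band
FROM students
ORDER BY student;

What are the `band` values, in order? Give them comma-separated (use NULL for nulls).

student=Alice: score >= 61 AND attendance > 77 → -79
student=Bob: score >= 33 AND year <= 2 → 64
student=Carmen: score >= 76 AND attendance < 66 → 72
student=Diego: (no match → NULL) → NULL
student=Eve: score >= 60 OR year = 4 → -66
student=Farah: score >= 61 AND attendance > 77 → -80
student=Kai: (no match → NULL) → NULL
student=Lena: score >= 33 AND year <= 2 → 80
student=Priya: score >= 61 AND attendance > 77 → -91
student=Sven: score >= 33 AND year <= 2 → 53
student=Tara: score >= 60 OR year = 4 → -77
student=Xiu: (no match → NULL) → NULL
student=Yara: score >= 76 AND attendance < 66 → 84

-79, 64, 72, NULL, -66, -80, NULL, 80, -91, 53, -77, NULL, 84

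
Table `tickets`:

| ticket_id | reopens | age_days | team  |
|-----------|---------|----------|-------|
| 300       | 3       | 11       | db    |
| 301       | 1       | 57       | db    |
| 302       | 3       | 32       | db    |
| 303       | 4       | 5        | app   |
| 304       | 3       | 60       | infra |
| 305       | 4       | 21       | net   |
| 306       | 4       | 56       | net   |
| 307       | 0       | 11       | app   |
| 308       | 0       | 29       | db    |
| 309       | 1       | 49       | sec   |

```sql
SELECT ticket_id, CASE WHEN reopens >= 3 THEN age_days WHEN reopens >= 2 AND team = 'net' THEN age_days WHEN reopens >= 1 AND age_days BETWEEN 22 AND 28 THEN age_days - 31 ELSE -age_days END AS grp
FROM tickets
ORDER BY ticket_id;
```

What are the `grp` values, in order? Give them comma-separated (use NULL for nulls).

11, -57, 32, 5, 60, 21, 56, -11, -29, -49

ticket_id=300: reopens >= 3 → 11
ticket_id=301: ELSE → -57
ticket_id=302: reopens >= 3 → 32
ticket_id=303: reopens >= 3 → 5
ticket_id=304: reopens >= 3 → 60
ticket_id=305: reopens >= 3 → 21
ticket_id=306: reopens >= 3 → 56
ticket_id=307: ELSE → -11
ticket_id=308: ELSE → -29
ticket_id=309: ELSE → -49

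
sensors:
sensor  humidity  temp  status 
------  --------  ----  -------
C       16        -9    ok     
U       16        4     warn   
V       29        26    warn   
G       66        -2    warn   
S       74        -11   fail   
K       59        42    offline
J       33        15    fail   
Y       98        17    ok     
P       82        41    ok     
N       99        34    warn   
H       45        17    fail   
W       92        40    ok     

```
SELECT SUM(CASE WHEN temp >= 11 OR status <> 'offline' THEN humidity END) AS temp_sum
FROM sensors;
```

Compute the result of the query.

sensor=C: ✓ → 16
sensor=U: ✓ → 16
sensor=V: ✓ → 29
sensor=G: ✓ → 66
sensor=S: ✓ → 74
sensor=K: ✓ → 59
sensor=J: ✓ → 33
sensor=Y: ✓ → 98
sensor=P: ✓ → 82
sensor=N: ✓ → 99
sensor=H: ✓ → 45
sensor=W: ✓ → 92
temp_sum = 16 + 16 + 29 + 66 + 74 + 59 + 33 + 98 + 82 + 99 + 45 + 92 = 709

709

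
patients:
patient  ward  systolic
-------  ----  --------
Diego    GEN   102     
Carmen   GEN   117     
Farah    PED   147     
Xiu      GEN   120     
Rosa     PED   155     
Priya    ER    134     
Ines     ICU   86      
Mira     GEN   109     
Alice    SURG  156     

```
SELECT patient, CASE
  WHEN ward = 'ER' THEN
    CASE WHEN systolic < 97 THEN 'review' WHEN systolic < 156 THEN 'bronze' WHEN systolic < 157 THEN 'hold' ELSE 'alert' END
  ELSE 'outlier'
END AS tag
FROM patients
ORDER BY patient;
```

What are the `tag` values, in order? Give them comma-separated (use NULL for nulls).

patient=Alice: ward='SURG' → outer ELSE → outlier
patient=Carmen: ward='GEN' → outer ELSE → outlier
patient=Diego: ward='GEN' → outer ELSE → outlier
patient=Farah: ward='PED' → outer ELSE → outlier
patient=Ines: ward='ICU' → outer ELSE → outlier
patient=Mira: ward='GEN' → outer ELSE → outlier
patient=Priya: ward='ER' → inner[systolic < 156] → bronze
patient=Rosa: ward='PED' → outer ELSE → outlier
patient=Xiu: ward='GEN' → outer ELSE → outlier

outlier, outlier, outlier, outlier, outlier, outlier, bronze, outlier, outlier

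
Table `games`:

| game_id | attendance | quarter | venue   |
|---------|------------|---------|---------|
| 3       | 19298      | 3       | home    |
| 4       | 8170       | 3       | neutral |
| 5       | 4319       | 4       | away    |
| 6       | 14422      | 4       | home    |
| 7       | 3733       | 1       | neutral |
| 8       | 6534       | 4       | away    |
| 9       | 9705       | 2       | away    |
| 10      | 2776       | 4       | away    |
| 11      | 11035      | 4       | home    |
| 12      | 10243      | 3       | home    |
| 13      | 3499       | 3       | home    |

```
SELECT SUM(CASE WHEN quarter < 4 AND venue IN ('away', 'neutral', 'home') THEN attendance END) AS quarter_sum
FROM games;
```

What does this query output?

54648

game_id=3: ✓ → 19298
game_id=4: ✓ → 8170
game_id=5: ✗
game_id=6: ✗
game_id=7: ✓ → 3733
game_id=8: ✗
game_id=9: ✓ → 9705
game_id=10: ✗
game_id=11: ✗
game_id=12: ✓ → 10243
game_id=13: ✓ → 3499
quarter_sum = 19298 + 8170 + 3733 + 9705 + 10243 + 3499 = 54648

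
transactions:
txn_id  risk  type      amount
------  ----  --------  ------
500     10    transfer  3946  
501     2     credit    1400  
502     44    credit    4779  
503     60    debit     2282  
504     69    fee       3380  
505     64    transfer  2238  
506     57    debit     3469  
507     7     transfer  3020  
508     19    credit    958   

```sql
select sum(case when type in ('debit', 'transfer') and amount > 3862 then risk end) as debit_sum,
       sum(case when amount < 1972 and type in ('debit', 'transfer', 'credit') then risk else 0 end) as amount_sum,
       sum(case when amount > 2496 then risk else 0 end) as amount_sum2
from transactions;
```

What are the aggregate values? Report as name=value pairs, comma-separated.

[debit_sum: type in ('debit', 'transfer') and amount > 3862]
txn_id=500: ✓ → 10
txn_id=501: ✗
txn_id=502: ✗
txn_id=503: ✗
txn_id=504: ✗
txn_id=505: ✗
txn_id=506: ✗
txn_id=507: ✗
txn_id=508: ✗
debit_sum = 10
—
[amount_sum: amount < 1972 and type in ('debit', 'transfer', 'credit')]
txn_id=500: ✗
txn_id=501: ✓ → 2
txn_id=502: ✗
txn_id=503: ✗
txn_id=504: ✗
txn_id=505: ✗
txn_id=506: ✗
txn_id=507: ✗
txn_id=508: ✓ → 19
amount_sum = 2 + 19 = 21
—
[amount_sum2: amount > 2496]
txn_id=500: ✓ → 10
txn_id=501: ✗
txn_id=502: ✓ → 44
txn_id=503: ✗
txn_id=504: ✓ → 69
txn_id=505: ✗
txn_id=506: ✓ → 57
txn_id=507: ✓ → 7
txn_id=508: ✗
amount_sum2 = 10 + 44 + 69 + 57 + 7 = 187

debit_sum=10, amount_sum=21, amount_sum2=187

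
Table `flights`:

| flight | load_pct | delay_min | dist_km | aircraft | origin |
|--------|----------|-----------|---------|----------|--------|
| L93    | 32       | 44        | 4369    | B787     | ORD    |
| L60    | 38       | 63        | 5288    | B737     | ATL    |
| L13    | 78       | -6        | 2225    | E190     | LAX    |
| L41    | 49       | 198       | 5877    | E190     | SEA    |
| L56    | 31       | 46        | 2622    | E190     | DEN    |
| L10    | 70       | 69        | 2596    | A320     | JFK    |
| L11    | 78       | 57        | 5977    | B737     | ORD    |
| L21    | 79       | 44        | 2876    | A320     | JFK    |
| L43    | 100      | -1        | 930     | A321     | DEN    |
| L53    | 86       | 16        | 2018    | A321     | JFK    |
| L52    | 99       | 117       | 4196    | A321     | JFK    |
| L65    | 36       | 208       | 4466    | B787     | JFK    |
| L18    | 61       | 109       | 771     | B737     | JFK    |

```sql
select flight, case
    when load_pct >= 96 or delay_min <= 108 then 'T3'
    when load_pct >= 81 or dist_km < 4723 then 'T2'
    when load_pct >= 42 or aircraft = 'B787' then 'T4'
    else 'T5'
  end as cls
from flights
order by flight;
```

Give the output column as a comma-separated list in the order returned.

flight=L10: load_pct >= 96 or delay_min <= 108 → T3
flight=L11: load_pct >= 96 or delay_min <= 108 → T3
flight=L13: load_pct >= 96 or delay_min <= 108 → T3
flight=L18: load_pct >= 81 or dist_km < 4723 → T2
flight=L21: load_pct >= 96 or delay_min <= 108 → T3
flight=L41: load_pct >= 42 or aircraft = 'B787' → T4
flight=L43: load_pct >= 96 or delay_min <= 108 → T3
flight=L52: load_pct >= 96 or delay_min <= 108 → T3
flight=L53: load_pct >= 96 or delay_min <= 108 → T3
flight=L56: load_pct >= 96 or delay_min <= 108 → T3
flight=L60: load_pct >= 96 or delay_min <= 108 → T3
flight=L65: load_pct >= 81 or dist_km < 4723 → T2
flight=L93: load_pct >= 96 or delay_min <= 108 → T3

T3, T3, T3, T2, T3, T4, T3, T3, T3, T3, T3, T2, T3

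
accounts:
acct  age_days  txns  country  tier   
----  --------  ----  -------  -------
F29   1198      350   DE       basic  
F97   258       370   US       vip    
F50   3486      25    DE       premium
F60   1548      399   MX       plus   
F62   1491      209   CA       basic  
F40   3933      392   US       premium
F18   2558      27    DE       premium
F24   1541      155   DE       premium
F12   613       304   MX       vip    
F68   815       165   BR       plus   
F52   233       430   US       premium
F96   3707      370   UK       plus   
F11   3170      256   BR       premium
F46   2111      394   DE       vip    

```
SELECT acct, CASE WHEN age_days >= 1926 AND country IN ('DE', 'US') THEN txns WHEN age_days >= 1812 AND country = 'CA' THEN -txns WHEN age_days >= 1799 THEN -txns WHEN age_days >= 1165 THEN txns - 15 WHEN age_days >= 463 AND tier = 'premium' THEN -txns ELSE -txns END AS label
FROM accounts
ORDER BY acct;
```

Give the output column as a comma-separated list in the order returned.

-256, -304, 27, 140, 335, 392, 394, 25, -430, 384, 194, -165, -370, -370

acct=F11: age_days >= 1799 → -256
acct=F12: ELSE → -304
acct=F18: age_days >= 1926 AND country IN ('DE', 'US') → 27
acct=F24: age_days >= 1165 → 140
acct=F29: age_days >= 1165 → 335
acct=F40: age_days >= 1926 AND country IN ('DE', 'US') → 392
acct=F46: age_days >= 1926 AND country IN ('DE', 'US') → 394
acct=F50: age_days >= 1926 AND country IN ('DE', 'US') → 25
acct=F52: ELSE → -430
acct=F60: age_days >= 1165 → 384
acct=F62: age_days >= 1165 → 194
acct=F68: ELSE → -165
acct=F96: age_days >= 1799 → -370
acct=F97: ELSE → -370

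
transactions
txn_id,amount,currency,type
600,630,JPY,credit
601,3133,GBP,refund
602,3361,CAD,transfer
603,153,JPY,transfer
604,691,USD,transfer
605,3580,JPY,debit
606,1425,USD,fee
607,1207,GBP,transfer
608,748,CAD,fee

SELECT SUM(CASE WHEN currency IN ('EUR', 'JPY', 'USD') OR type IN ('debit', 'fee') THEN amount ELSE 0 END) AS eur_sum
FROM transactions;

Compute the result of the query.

txn_id=600: ✓ → 630
txn_id=601: ✗
txn_id=602: ✗
txn_id=603: ✓ → 153
txn_id=604: ✓ → 691
txn_id=605: ✓ → 3580
txn_id=606: ✓ → 1425
txn_id=607: ✗
txn_id=608: ✓ → 748
eur_sum = 630 + 153 + 691 + 3580 + 1425 + 748 = 7227

7227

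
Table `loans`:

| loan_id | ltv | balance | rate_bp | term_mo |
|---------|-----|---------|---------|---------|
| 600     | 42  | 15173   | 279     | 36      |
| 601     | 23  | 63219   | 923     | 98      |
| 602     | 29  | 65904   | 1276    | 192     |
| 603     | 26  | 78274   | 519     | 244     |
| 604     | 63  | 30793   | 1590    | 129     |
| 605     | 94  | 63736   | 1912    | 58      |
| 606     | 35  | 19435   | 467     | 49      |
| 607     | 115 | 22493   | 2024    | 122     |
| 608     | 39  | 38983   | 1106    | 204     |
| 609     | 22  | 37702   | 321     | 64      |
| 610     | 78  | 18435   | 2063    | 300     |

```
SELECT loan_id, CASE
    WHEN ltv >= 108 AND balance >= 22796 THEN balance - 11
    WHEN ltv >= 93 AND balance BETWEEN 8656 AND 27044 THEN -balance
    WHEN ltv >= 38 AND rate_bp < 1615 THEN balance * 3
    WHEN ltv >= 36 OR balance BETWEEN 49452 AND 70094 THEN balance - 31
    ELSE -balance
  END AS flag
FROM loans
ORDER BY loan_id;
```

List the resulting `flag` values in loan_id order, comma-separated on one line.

45519, 63188, 65873, -78274, 92379, 63705, -19435, -22493, 116949, -37702, 18404

loan_id=600: ltv >= 38 AND rate_bp < 1615 → 45519
loan_id=601: ltv >= 36 OR balance BETWEEN 49452 AND 70094 → 63188
loan_id=602: ltv >= 36 OR balance BETWEEN 49452 AND 70094 → 65873
loan_id=603: ELSE → -78274
loan_id=604: ltv >= 38 AND rate_bp < 1615 → 92379
loan_id=605: ltv >= 36 OR balance BETWEEN 49452 AND 70094 → 63705
loan_id=606: ELSE → -19435
loan_id=607: ltv >= 93 AND balance BETWEEN 8656 AND 27044 → -22493
loan_id=608: ltv >= 38 AND rate_bp < 1615 → 116949
loan_id=609: ELSE → -37702
loan_id=610: ltv >= 36 OR balance BETWEEN 49452 AND 70094 → 18404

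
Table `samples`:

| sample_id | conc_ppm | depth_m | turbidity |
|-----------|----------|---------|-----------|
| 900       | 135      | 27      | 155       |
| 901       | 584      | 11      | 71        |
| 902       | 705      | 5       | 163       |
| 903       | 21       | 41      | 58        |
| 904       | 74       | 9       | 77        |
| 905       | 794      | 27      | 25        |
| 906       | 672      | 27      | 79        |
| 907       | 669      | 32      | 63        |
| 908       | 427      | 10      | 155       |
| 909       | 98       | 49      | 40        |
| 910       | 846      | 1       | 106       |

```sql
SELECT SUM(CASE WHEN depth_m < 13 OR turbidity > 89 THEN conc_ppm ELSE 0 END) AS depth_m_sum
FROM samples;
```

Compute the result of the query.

2771

sample_id=900: ✓ → 135
sample_id=901: ✓ → 584
sample_id=902: ✓ → 705
sample_id=903: ✗
sample_id=904: ✓ → 74
sample_id=905: ✗
sample_id=906: ✗
sample_id=907: ✗
sample_id=908: ✓ → 427
sample_id=909: ✗
sample_id=910: ✓ → 846
depth_m_sum = 135 + 584 + 705 + 74 + 427 + 846 = 2771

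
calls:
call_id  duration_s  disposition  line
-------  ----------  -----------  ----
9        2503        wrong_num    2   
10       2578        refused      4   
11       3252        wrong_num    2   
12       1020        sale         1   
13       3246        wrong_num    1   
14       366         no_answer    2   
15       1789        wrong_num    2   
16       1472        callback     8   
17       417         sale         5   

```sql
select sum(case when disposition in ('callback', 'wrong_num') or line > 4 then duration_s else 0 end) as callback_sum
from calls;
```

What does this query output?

12679

call_id=9: ✓ → 2503
call_id=10: ✗
call_id=11: ✓ → 3252
call_id=12: ✗
call_id=13: ✓ → 3246
call_id=14: ✗
call_id=15: ✓ → 1789
call_id=16: ✓ → 1472
call_id=17: ✓ → 417
callback_sum = 2503 + 3252 + 3246 + 1789 + 1472 + 417 = 12679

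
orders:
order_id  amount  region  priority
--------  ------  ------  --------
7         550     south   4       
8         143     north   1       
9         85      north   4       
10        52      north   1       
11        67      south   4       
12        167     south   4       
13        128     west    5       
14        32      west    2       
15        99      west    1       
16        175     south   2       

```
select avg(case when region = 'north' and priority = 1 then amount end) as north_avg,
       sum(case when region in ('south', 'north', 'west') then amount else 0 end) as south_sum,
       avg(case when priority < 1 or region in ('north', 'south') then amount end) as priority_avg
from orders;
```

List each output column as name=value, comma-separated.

[north_avg: region = 'north' and priority = 1]
order_id=7: ✗
order_id=8: ✓ → 143
order_id=9: ✗
order_id=10: ✓ → 52
order_id=11: ✗
order_id=12: ✗
order_id=13: ✗
order_id=14: ✗
order_id=15: ✗
order_id=16: ✗
north_avg = (143 + 52) / 2 = 97.5
—
[south_sum: region in ('south', 'north', 'west')]
order_id=7: ✓ → 550
order_id=8: ✓ → 143
order_id=9: ✓ → 85
order_id=10: ✓ → 52
order_id=11: ✓ → 67
order_id=12: ✓ → 167
order_id=13: ✓ → 128
order_id=14: ✓ → 32
order_id=15: ✓ → 99
order_id=16: ✓ → 175
south_sum = 550 + 143 + 85 + 52 + 67 + 167 + 128 + 32 + 99 + 175 = 1498
—
[priority_avg: priority < 1 or region in ('north', 'south')]
order_id=7: ✓ → 550
order_id=8: ✓ → 143
order_id=9: ✓ → 85
order_id=10: ✓ → 52
order_id=11: ✓ → 67
order_id=12: ✓ → 167
order_id=13: ✗
order_id=14: ✗
order_id=15: ✗
order_id=16: ✓ → 175
priority_avg = (550 + 143 + 85 + 52 + 67 + 167 + 175) / 7 = 177

north_avg=97.5, south_sum=1498, priority_avg=177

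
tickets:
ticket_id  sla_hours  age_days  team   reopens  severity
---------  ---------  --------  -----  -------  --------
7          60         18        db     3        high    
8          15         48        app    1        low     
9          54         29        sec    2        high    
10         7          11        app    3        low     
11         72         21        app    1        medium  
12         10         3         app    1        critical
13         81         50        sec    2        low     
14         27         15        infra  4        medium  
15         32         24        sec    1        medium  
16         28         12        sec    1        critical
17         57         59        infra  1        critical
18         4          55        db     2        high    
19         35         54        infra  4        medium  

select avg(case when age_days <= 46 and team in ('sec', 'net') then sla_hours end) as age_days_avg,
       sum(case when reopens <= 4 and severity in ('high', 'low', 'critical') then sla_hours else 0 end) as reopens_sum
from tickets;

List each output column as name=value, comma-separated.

age_days_avg=38, reopens_sum=316

[age_days_avg: age_days <= 46 and team in ('sec', 'net')]
ticket_id=7: ✗
ticket_id=8: ✗
ticket_id=9: ✓ → 54
ticket_id=10: ✗
ticket_id=11: ✗
ticket_id=12: ✗
ticket_id=13: ✗
ticket_id=14: ✗
ticket_id=15: ✓ → 32
ticket_id=16: ✓ → 28
ticket_id=17: ✗
ticket_id=18: ✗
ticket_id=19: ✗
age_days_avg = (54 + 32 + 28) / 3 = 38
—
[reopens_sum: reopens <= 4 and severity in ('high', 'low', 'critical')]
ticket_id=7: ✓ → 60
ticket_id=8: ✓ → 15
ticket_id=9: ✓ → 54
ticket_id=10: ✓ → 7
ticket_id=11: ✗
ticket_id=12: ✓ → 10
ticket_id=13: ✓ → 81
ticket_id=14: ✗
ticket_id=15: ✗
ticket_id=16: ✓ → 28
ticket_id=17: ✓ → 57
ticket_id=18: ✓ → 4
ticket_id=19: ✗
reopens_sum = 60 + 15 + 54 + 7 + 10 + 81 + 28 + 57 + 4 = 316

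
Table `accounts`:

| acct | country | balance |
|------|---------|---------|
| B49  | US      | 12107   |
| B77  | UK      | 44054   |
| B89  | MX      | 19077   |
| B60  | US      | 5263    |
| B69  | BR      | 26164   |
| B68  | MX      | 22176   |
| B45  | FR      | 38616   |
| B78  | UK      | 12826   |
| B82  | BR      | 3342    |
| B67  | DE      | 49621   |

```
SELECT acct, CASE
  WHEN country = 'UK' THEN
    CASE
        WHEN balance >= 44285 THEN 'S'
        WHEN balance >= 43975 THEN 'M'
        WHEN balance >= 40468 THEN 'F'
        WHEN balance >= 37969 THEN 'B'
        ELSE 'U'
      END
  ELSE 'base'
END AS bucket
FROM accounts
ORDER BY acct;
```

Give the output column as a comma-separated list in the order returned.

acct=B45: country='FR' → outer ELSE → base
acct=B49: country='US' → outer ELSE → base
acct=B60: country='US' → outer ELSE → base
acct=B67: country='DE' → outer ELSE → base
acct=B68: country='MX' → outer ELSE → base
acct=B69: country='BR' → outer ELSE → base
acct=B77: country='UK' → inner[balance >= 43975] → M
acct=B78: country='UK' → inner[ELSE] → U
acct=B82: country='BR' → outer ELSE → base
acct=B89: country='MX' → outer ELSE → base

base, base, base, base, base, base, M, U, base, base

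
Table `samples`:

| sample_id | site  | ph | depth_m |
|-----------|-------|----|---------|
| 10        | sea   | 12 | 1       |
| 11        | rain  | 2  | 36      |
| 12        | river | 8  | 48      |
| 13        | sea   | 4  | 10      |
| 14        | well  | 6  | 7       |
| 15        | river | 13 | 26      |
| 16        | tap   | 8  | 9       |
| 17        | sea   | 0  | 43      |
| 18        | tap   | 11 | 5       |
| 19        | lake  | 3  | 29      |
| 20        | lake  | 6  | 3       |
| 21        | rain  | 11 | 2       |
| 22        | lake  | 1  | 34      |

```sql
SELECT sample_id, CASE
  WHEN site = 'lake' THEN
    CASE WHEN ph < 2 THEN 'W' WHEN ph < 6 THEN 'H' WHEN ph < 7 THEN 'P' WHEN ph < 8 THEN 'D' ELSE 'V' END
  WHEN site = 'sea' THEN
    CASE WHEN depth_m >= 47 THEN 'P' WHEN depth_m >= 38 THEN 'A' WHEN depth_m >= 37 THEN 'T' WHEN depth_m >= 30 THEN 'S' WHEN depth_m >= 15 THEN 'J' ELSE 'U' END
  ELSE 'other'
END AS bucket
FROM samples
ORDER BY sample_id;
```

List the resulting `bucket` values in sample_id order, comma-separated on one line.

U, other, other, U, other, other, other, A, other, H, P, other, W

sample_id=10: site='sea' → inner[ELSE] → U
sample_id=11: site='rain' → outer ELSE → other
sample_id=12: site='river' → outer ELSE → other
sample_id=13: site='sea' → inner[ELSE] → U
sample_id=14: site='well' → outer ELSE → other
sample_id=15: site='river' → outer ELSE → other
sample_id=16: site='tap' → outer ELSE → other
sample_id=17: site='sea' → inner[depth_m >= 38] → A
sample_id=18: site='tap' → outer ELSE → other
sample_id=19: site='lake' → inner[ph < 6] → H
sample_id=20: site='lake' → inner[ph < 7] → P
sample_id=21: site='rain' → outer ELSE → other
sample_id=22: site='lake' → inner[ph < 2] → W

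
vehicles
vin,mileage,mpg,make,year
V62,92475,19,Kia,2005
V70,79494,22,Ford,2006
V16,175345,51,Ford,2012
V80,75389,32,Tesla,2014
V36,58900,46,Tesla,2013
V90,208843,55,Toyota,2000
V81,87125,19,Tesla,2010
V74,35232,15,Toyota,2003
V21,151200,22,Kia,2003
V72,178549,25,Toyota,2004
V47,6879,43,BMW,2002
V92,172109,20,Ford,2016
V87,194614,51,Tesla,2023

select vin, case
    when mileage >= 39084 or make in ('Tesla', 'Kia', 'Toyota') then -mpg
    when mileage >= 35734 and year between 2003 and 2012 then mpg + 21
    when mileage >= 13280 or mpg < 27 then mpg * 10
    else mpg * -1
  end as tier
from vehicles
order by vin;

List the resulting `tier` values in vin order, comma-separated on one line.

-51, -22, -46, -43, -19, -22, -25, -15, -32, -19, -51, -55, -20

vin=V16: mileage >= 39084 or make in ('Tesla', 'Kia', 'Toyota') → -51
vin=V21: mileage >= 39084 or make in ('Tesla', 'Kia', 'Toyota') → -22
vin=V36: mileage >= 39084 or make in ('Tesla', 'Kia', 'Toyota') → -46
vin=V47: ELSE → -43
vin=V62: mileage >= 39084 or make in ('Tesla', 'Kia', 'Toyota') → -19
vin=V70: mileage >= 39084 or make in ('Tesla', 'Kia', 'Toyota') → -22
vin=V72: mileage >= 39084 or make in ('Tesla', 'Kia', 'Toyota') → -25
vin=V74: mileage >= 39084 or make in ('Tesla', 'Kia', 'Toyota') → -15
vin=V80: mileage >= 39084 or make in ('Tesla', 'Kia', 'Toyota') → -32
vin=V81: mileage >= 39084 or make in ('Tesla', 'Kia', 'Toyota') → -19
vin=V87: mileage >= 39084 or make in ('Tesla', 'Kia', 'Toyota') → -51
vin=V90: mileage >= 39084 or make in ('Tesla', 'Kia', 'Toyota') → -55
vin=V92: mileage >= 39084 or make in ('Tesla', 'Kia', 'Toyota') → -20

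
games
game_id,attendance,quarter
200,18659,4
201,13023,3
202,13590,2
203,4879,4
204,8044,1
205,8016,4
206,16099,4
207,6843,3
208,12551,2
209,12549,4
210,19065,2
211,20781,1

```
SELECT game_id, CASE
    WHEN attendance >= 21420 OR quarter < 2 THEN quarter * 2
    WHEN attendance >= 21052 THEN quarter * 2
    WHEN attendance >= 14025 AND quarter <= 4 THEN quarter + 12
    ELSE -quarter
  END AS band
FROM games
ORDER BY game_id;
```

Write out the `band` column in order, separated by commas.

game_id=200: attendance >= 14025 AND quarter <= 4 → 16
game_id=201: ELSE → -3
game_id=202: ELSE → -2
game_id=203: ELSE → -4
game_id=204: attendance >= 21420 OR quarter < 2 → 2
game_id=205: ELSE → -4
game_id=206: attendance >= 14025 AND quarter <= 4 → 16
game_id=207: ELSE → -3
game_id=208: ELSE → -2
game_id=209: ELSE → -4
game_id=210: attendance >= 14025 AND quarter <= 4 → 14
game_id=211: attendance >= 21420 OR quarter < 2 → 2

16, -3, -2, -4, 2, -4, 16, -3, -2, -4, 14, 2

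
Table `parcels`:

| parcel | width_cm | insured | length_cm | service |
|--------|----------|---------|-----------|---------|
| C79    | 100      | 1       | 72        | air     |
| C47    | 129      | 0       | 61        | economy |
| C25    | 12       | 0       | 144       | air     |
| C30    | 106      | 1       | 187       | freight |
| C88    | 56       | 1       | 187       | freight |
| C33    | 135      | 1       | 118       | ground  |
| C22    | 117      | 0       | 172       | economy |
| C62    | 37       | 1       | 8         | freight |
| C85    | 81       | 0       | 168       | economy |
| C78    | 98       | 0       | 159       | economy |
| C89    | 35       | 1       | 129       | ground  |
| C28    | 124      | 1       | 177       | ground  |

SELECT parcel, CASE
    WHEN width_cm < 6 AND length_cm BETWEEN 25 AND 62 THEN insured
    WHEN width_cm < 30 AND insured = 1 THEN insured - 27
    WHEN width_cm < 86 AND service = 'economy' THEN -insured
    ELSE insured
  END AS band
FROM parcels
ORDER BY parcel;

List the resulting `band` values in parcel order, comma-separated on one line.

0, 0, 1, 1, 1, 0, 1, 0, 1, 0, 1, 1

parcel=C22: ELSE → 0
parcel=C25: ELSE → 0
parcel=C28: ELSE → 1
parcel=C30: ELSE → 1
parcel=C33: ELSE → 1
parcel=C47: ELSE → 0
parcel=C62: ELSE → 1
parcel=C78: ELSE → 0
parcel=C79: ELSE → 1
parcel=C85: width_cm < 86 AND service = 'economy' → 0
parcel=C88: ELSE → 1
parcel=C89: ELSE → 1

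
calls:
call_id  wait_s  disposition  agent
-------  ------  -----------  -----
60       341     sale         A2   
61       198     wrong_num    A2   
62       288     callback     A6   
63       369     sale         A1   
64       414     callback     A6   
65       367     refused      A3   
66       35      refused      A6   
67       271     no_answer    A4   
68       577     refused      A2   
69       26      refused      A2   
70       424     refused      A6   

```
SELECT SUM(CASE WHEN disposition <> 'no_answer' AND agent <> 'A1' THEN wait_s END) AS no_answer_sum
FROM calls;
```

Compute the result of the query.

2670

call_id=60: ✓ → 341
call_id=61: ✓ → 198
call_id=62: ✓ → 288
call_id=63: ✗
call_id=64: ✓ → 414
call_id=65: ✓ → 367
call_id=66: ✓ → 35
call_id=67: ✗
call_id=68: ✓ → 577
call_id=69: ✓ → 26
call_id=70: ✓ → 424
no_answer_sum = 341 + 198 + 288 + 414 + 367 + 35 + 577 + 26 + 424 = 2670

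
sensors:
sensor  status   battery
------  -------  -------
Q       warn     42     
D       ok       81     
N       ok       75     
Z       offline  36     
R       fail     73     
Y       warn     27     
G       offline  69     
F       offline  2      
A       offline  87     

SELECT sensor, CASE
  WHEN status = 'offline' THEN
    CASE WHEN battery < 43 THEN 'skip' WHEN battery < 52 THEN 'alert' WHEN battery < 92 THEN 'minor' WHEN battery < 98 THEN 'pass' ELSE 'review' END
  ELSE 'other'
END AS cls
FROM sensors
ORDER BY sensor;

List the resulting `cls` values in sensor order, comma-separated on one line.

sensor=A: status='offline' → inner[battery < 92] → minor
sensor=D: status='ok' → outer ELSE → other
sensor=F: status='offline' → inner[battery < 43] → skip
sensor=G: status='offline' → inner[battery < 92] → minor
sensor=N: status='ok' → outer ELSE → other
sensor=Q: status='warn' → outer ELSE → other
sensor=R: status='fail' → outer ELSE → other
sensor=Y: status='warn' → outer ELSE → other
sensor=Z: status='offline' → inner[battery < 43] → skip

minor, other, skip, minor, other, other, other, other, skip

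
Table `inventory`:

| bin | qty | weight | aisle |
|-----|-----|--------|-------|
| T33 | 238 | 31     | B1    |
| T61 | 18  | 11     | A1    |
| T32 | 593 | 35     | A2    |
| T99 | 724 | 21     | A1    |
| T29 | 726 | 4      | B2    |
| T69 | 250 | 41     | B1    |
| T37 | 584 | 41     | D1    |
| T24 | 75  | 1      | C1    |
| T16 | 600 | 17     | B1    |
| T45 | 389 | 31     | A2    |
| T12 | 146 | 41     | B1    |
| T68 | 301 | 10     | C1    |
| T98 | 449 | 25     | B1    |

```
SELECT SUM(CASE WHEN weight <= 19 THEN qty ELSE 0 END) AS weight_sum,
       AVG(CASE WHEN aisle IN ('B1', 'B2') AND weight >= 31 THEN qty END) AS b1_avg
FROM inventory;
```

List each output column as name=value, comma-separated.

[weight_sum: weight <= 19]
bin=T33: ✗
bin=T61: ✓ → 18
bin=T32: ✗
bin=T99: ✗
bin=T29: ✓ → 726
bin=T69: ✗
bin=T37: ✗
bin=T24: ✓ → 75
bin=T16: ✓ → 600
bin=T45: ✗
bin=T12: ✗
bin=T68: ✓ → 301
bin=T98: ✗
weight_sum = 18 + 726 + 75 + 600 + 301 = 1720
—
[b1_avg: aisle IN ('B1', 'B2') AND weight >= 31]
bin=T33: ✓ → 238
bin=T61: ✗
bin=T32: ✗
bin=T99: ✗
bin=T29: ✗
bin=T69: ✓ → 250
bin=T37: ✗
bin=T24: ✗
bin=T16: ✗
bin=T45: ✗
bin=T12: ✓ → 146
bin=T68: ✗
bin=T98: ✗
b1_avg = (238 + 250 + 146) / 3 = 211.3333333333

weight_sum=1720, b1_avg=211.3333333333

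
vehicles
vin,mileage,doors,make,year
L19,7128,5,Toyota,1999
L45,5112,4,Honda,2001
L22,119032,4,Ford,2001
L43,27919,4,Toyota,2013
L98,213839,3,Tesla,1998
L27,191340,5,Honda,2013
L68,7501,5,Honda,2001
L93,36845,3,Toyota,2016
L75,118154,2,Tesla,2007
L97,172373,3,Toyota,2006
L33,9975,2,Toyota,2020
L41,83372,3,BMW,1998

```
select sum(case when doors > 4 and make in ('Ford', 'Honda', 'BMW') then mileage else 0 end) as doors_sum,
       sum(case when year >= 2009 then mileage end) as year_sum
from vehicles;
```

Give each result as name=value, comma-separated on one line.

doors_sum=198841, year_sum=266079

[doors_sum: doors > 4 and make in ('Ford', 'Honda', 'BMW')]
vin=L19: ✗
vin=L45: ✗
vin=L22: ✗
vin=L43: ✗
vin=L98: ✗
vin=L27: ✓ → 191340
vin=L68: ✓ → 7501
vin=L93: ✗
vin=L75: ✗
vin=L97: ✗
vin=L33: ✗
vin=L41: ✗
doors_sum = 191340 + 7501 = 198841
—
[year_sum: year >= 2009]
vin=L19: ✗
vin=L45: ✗
vin=L22: ✗
vin=L43: ✓ → 27919
vin=L98: ✗
vin=L27: ✓ → 191340
vin=L68: ✗
vin=L93: ✓ → 36845
vin=L75: ✗
vin=L97: ✗
vin=L33: ✓ → 9975
vin=L41: ✗
year_sum = 27919 + 191340 + 36845 + 9975 = 266079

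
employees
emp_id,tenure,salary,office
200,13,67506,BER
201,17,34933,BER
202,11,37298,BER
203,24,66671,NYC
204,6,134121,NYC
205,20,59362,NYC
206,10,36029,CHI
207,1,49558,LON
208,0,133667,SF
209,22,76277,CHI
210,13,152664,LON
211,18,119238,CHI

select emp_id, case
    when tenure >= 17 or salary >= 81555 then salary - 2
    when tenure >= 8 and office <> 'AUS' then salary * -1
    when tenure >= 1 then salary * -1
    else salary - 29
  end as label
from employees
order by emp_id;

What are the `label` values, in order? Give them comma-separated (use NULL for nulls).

emp_id=200: tenure >= 8 and office <> 'AUS' → -67506
emp_id=201: tenure >= 17 or salary >= 81555 → 34931
emp_id=202: tenure >= 8 and office <> 'AUS' → -37298
emp_id=203: tenure >= 17 or salary >= 81555 → 66669
emp_id=204: tenure >= 17 or salary >= 81555 → 134119
emp_id=205: tenure >= 17 or salary >= 81555 → 59360
emp_id=206: tenure >= 8 and office <> 'AUS' → -36029
emp_id=207: tenure >= 1 → -49558
emp_id=208: tenure >= 17 or salary >= 81555 → 133665
emp_id=209: tenure >= 17 or salary >= 81555 → 76275
emp_id=210: tenure >= 17 or salary >= 81555 → 152662
emp_id=211: tenure >= 17 or salary >= 81555 → 119236

-67506, 34931, -37298, 66669, 134119, 59360, -36029, -49558, 133665, 76275, 152662, 119236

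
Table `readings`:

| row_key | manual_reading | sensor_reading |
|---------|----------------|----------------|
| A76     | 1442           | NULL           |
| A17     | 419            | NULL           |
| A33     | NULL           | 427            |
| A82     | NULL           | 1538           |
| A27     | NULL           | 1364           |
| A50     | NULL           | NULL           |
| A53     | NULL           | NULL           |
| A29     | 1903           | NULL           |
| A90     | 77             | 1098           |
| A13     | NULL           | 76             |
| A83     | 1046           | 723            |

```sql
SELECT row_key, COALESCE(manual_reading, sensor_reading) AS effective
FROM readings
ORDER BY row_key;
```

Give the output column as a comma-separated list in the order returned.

row_key=A13: manual_reading=NULL, sensor_reading=76 → 76
row_key=A17: manual_reading=419 → 419
row_key=A27: manual_reading=NULL, sensor_reading=1364 → 1364
row_key=A29: manual_reading=1903 → 1903
row_key=A33: manual_reading=NULL, sensor_reading=427 → 427
row_key=A50: manual_reading=NULL, sensor_reading=NULL (all NULL) → NULL
row_key=A53: manual_reading=NULL, sensor_reading=NULL (all NULL) → NULL
row_key=A76: manual_reading=1442 → 1442
row_key=A82: manual_reading=NULL, sensor_reading=1538 → 1538
row_key=A83: manual_reading=1046 → 1046
row_key=A90: manual_reading=77 → 77

76, 419, 1364, 1903, 427, NULL, NULL, 1442, 1538, 1046, 77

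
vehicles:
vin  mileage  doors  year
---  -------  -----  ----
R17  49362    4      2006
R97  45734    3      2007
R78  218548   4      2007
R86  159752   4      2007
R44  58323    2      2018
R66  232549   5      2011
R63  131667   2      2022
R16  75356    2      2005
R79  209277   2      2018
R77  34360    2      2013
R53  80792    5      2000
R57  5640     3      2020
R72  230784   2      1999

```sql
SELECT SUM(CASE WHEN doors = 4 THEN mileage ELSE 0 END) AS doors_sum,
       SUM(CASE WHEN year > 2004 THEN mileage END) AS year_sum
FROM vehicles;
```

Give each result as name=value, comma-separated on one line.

[doors_sum: doors = 4]
vin=R17: ✓ → 49362
vin=R97: ✗
vin=R78: ✓ → 218548
vin=R86: ✓ → 159752
vin=R44: ✗
vin=R66: ✗
vin=R63: ✗
vin=R16: ✗
vin=R79: ✗
vin=R77: ✗
vin=R53: ✗
vin=R57: ✗
vin=R72: ✗
doors_sum = 49362 + 218548 + 159752 = 427662
—
[year_sum: year > 2004]
vin=R17: ✓ → 49362
vin=R97: ✓ → 45734
vin=R78: ✓ → 218548
vin=R86: ✓ → 159752
vin=R44: ✓ → 58323
vin=R66: ✓ → 232549
vin=R63: ✓ → 131667
vin=R16: ✓ → 75356
vin=R79: ✓ → 209277
vin=R77: ✓ → 34360
vin=R53: ✗
vin=R57: ✓ → 5640
vin=R72: ✗
year_sum = 49362 + 45734 + 218548 + 159752 + 58323 + 232549 + 131667 + 75356 + 209277 + 34360 + 5640 = 1220568

doors_sum=427662, year_sum=1220568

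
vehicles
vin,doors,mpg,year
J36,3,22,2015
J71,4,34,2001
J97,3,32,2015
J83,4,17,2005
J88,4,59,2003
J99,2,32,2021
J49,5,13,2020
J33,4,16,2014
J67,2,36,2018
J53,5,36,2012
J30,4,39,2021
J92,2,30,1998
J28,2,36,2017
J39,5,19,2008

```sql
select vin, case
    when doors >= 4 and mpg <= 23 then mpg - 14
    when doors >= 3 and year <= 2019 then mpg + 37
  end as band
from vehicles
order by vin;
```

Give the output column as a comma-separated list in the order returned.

vin=J28: (no match → NULL) → NULL
vin=J30: (no match → NULL) → NULL
vin=J33: doors >= 4 and mpg <= 23 → 2
vin=J36: doors >= 3 and year <= 2019 → 59
vin=J39: doors >= 4 and mpg <= 23 → 5
vin=J49: doors >= 4 and mpg <= 23 → -1
vin=J53: doors >= 3 and year <= 2019 → 73
vin=J67: (no match → NULL) → NULL
vin=J71: doors >= 3 and year <= 2019 → 71
vin=J83: doors >= 4 and mpg <= 23 → 3
vin=J88: doors >= 3 and year <= 2019 → 96
vin=J92: (no match → NULL) → NULL
vin=J97: doors >= 3 and year <= 2019 → 69
vin=J99: (no match → NULL) → NULL

NULL, NULL, 2, 59, 5, -1, 73, NULL, 71, 3, 96, NULL, 69, NULL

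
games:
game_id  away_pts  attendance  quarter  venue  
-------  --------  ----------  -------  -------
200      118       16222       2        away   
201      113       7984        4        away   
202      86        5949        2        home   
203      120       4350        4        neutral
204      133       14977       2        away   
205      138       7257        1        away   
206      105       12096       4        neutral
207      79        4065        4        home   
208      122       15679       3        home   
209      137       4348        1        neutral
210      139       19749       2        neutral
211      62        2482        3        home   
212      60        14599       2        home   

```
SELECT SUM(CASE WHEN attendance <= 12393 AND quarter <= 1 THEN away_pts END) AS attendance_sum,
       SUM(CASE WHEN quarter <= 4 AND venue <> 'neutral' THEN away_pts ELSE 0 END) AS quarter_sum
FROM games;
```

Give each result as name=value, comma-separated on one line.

attendance_sum=275, quarter_sum=911

[attendance_sum: attendance <= 12393 AND quarter <= 1]
game_id=200: ✗
game_id=201: ✗
game_id=202: ✗
game_id=203: ✗
game_id=204: ✗
game_id=205: ✓ → 138
game_id=206: ✗
game_id=207: ✗
game_id=208: ✗
game_id=209: ✓ → 137
game_id=210: ✗
game_id=211: ✗
game_id=212: ✗
attendance_sum = 138 + 137 = 275
—
[quarter_sum: quarter <= 4 AND venue <> 'neutral']
game_id=200: ✓ → 118
game_id=201: ✓ → 113
game_id=202: ✓ → 86
game_id=203: ✗
game_id=204: ✓ → 133
game_id=205: ✓ → 138
game_id=206: ✗
game_id=207: ✓ → 79
game_id=208: ✓ → 122
game_id=209: ✗
game_id=210: ✗
game_id=211: ✓ → 62
game_id=212: ✓ → 60
quarter_sum = 118 + 113 + 86 + 133 + 138 + 79 + 122 + 62 + 60 = 911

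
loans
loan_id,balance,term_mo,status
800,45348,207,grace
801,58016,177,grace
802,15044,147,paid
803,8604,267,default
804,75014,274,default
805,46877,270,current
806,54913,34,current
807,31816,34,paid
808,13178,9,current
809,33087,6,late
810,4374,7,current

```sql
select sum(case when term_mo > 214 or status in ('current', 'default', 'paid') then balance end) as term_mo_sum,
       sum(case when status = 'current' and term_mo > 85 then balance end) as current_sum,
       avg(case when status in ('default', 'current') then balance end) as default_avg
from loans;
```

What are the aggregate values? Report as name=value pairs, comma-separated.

term_mo_sum=249820, current_sum=46877, default_avg=33826.6666666667

[term_mo_sum: term_mo > 214 or status in ('current', 'default', 'paid')]
loan_id=800: ✗
loan_id=801: ✗
loan_id=802: ✓ → 15044
loan_id=803: ✓ → 8604
loan_id=804: ✓ → 75014
loan_id=805: ✓ → 46877
loan_id=806: ✓ → 54913
loan_id=807: ✓ → 31816
loan_id=808: ✓ → 13178
loan_id=809: ✗
loan_id=810: ✓ → 4374
term_mo_sum = 15044 + 8604 + 75014 + 46877 + 54913 + 31816 + 13178 + 4374 = 249820
—
[current_sum: status = 'current' and term_mo > 85]
loan_id=800: ✗
loan_id=801: ✗
loan_id=802: ✗
loan_id=803: ✗
loan_id=804: ✗
loan_id=805: ✓ → 46877
loan_id=806: ✗
loan_id=807: ✗
loan_id=808: ✗
loan_id=809: ✗
loan_id=810: ✗
current_sum = 46877
—
[default_avg: status in ('default', 'current')]
loan_id=800: ✗
loan_id=801: ✗
loan_id=802: ✗
loan_id=803: ✓ → 8604
loan_id=804: ✓ → 75014
loan_id=805: ✓ → 46877
loan_id=806: ✓ → 54913
loan_id=807: ✗
loan_id=808: ✓ → 13178
loan_id=809: ✗
loan_id=810: ✓ → 4374
default_avg = (8604 + 75014 + 46877 + 54913 + 13178 + 4374) / 6 = 33826.6666666667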